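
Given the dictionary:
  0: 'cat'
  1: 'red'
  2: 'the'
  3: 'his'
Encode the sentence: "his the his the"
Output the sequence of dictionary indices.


Look up each word in the dictionary:
  'his' -> 3
  'the' -> 2
  'his' -> 3
  'the' -> 2

Encoded: [3, 2, 3, 2]


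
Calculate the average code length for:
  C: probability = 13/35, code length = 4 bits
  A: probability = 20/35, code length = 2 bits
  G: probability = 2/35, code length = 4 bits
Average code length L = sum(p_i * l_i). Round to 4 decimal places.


Weighted contributions p_i * l_i:
  C: (13/35) * 4 = 52/35
  A: (20/35) * 2 = 40/35
  G: (2/35) * 4 = 8/35
Sum = (52 + 40 + 8)/35 = 100/35

L = 100/35 = 2.8571 bits/symbol


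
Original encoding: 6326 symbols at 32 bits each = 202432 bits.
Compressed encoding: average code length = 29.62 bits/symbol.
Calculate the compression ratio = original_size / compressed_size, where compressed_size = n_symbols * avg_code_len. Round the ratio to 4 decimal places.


original_size = n_symbols * orig_bits = 6326 * 32 = 202432 bits
compressed_size = n_symbols * avg_code_len = 6326 * 29.62 = 187376.12 bits
ratio = original_size / compressed_size = 202432 / 187376.12 = 1.0804

Compression ratio = 1.0804


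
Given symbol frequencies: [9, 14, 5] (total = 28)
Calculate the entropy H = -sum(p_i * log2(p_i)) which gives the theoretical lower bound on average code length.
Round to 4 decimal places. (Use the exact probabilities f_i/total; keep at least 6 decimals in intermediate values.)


Per-symbol terms -p_i * log2(p_i) with p_i = f_i/28:
  p = 9/28 = 0.321429: log2(p) = -1.637430, -p*log2(p) = 0.526317
  p = 14/28 = 0.500000: log2(p) = -1.000000, -p*log2(p) = 0.500000
  p = 5/28 = 0.178571: log2(p) = -2.485427, -p*log2(p) = 0.443826
H = 0.526317 + 0.500000 + 0.443826 = 1.470143

H = 1.4701 bits/symbol


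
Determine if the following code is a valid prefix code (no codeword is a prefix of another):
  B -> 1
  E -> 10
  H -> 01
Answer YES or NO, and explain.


Checking each pair (does one codeword prefix another?):
  B='1' vs E='10': prefix -- VIOLATION

NO -- this is NOT a valid prefix code. B (1) is a prefix of E (10).


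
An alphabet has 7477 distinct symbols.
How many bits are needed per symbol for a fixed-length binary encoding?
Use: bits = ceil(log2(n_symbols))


log2(7477) = 12.8682
Bracket: 2^12 = 4096 < 7477 <= 2^13 = 8192
So ceil(log2(7477)) = 13

bits = ceil(log2(7477)) = ceil(12.8682) = 13 bits


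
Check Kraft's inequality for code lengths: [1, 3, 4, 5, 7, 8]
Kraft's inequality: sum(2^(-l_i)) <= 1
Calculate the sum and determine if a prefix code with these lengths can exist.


Sum = 2^(-1) + 2^(-3) + 2^(-4) + 2^(-5) + 2^(-7) + 2^(-8)
    = 0.5 + 0.125 + 0.0625 + 0.03125 + 0.0078125 + 0.00390625
    = 187/256 = 0.73046875
Since 0.73046875 <= 1, Kraft's inequality IS satisfied.
A prefix code with these lengths CAN exist.

Kraft sum = 0.73046875. Satisfied.


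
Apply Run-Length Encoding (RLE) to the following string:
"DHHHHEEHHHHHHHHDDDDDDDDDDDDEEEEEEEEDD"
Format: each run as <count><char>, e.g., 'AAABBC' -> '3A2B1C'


Scanning runs left to right:
  i=0: run of 'D' x 1 -> '1D'
  i=1: run of 'H' x 4 -> '4H'
  i=5: run of 'E' x 2 -> '2E'
  i=7: run of 'H' x 8 -> '8H'
  i=15: run of 'D' x 12 -> '12D'
  i=27: run of 'E' x 8 -> '8E'
  i=35: run of 'D' x 2 -> '2D'

RLE = 1D4H2E8H12D8E2D


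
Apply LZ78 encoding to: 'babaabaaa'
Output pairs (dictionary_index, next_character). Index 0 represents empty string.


LZ78 encoding steps:
Dictionary: {0: ''}
Step 1: w='' (idx 0), next='b' -> output (0, 'b'), add 'b' as idx 1
Step 2: w='' (idx 0), next='a' -> output (0, 'a'), add 'a' as idx 2
Step 3: w='b' (idx 1), next='a' -> output (1, 'a'), add 'ba' as idx 3
Step 4: w='a' (idx 2), next='b' -> output (2, 'b'), add 'ab' as idx 4
Step 5: w='a' (idx 2), next='a' -> output (2, 'a'), add 'aa' as idx 5
Step 6: w='a' (idx 2), end of input -> output (2, '')


Encoded: [(0, 'b'), (0, 'a'), (1, 'a'), (2, 'b'), (2, 'a'), (2, '')]


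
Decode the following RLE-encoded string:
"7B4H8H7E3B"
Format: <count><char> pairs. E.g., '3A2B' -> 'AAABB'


Expanding each <count><char> pair:
  7B -> 'BBBBBBB'
  4H -> 'HHHH'
  8H -> 'HHHHHHHH'
  7E -> 'EEEEEEE'
  3B -> 'BBB'

Decoded = BBBBBBBHHHHHHHHHHHHEEEEEEEBBB


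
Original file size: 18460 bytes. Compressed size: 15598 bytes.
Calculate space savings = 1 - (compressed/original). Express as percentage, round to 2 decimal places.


ratio = compressed/original = 15598/18460 = 0.844962
savings = 1 - ratio = 1 - 0.844962 = 0.155038
as a percentage: 0.155038 * 100 = 15.5%

Space savings = 1 - 15598/18460 = 15.5%


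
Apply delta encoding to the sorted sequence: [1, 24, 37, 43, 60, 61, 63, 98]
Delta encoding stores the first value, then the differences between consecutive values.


First value: 1
Deltas:
  24 - 1 = 23
  37 - 24 = 13
  43 - 37 = 6
  60 - 43 = 17
  61 - 60 = 1
  63 - 61 = 2
  98 - 63 = 35


Delta encoded: [1, 23, 13, 6, 17, 1, 2, 35]


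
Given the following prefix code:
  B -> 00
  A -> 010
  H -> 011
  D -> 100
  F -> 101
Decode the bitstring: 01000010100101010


Decoding step by step:
Bits 010 -> A
Bits 00 -> B
Bits 010 -> A
Bits 100 -> D
Bits 101 -> F
Bits 010 -> A


Decoded message: ABADFA


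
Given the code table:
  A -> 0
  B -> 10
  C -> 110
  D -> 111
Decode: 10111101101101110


Decoding:
10 -> B
111 -> D
10 -> B
110 -> C
110 -> C
111 -> D
0 -> A


Result: BDBCCDA


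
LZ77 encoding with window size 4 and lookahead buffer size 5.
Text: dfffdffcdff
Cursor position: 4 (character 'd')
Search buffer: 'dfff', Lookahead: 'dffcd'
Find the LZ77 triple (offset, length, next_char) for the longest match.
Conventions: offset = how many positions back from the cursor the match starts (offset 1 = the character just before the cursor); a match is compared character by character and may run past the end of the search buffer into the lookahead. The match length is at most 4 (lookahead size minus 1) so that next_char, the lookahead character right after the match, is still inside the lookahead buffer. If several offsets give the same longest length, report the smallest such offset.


Try each offset into the search buffer:
  offset=1 (pos 3, char 'f'): match length 0
  offset=2 (pos 2, char 'f'): match length 0
  offset=3 (pos 1, char 'f'): match length 0
  offset=4 (pos 0, char 'd'): match length 3
Longest match has length 3 at offset 4.
next_char = character at position 4 + 3 = 7 -> 'c'

Best match: offset=4, length=3 (matching 'dff' starting at position 0)
LZ77 triple: (4, 3, 'c')


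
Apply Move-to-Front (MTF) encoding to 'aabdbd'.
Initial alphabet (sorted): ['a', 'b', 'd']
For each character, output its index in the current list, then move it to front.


MTF encoding:
'a': index 0 in ['a', 'b', 'd'] -> ['a', 'b', 'd']
'a': index 0 in ['a', 'b', 'd'] -> ['a', 'b', 'd']
'b': index 1 in ['a', 'b', 'd'] -> ['b', 'a', 'd']
'd': index 2 in ['b', 'a', 'd'] -> ['d', 'b', 'a']
'b': index 1 in ['d', 'b', 'a'] -> ['b', 'd', 'a']
'd': index 1 in ['b', 'd', 'a'] -> ['d', 'b', 'a']


Output: [0, 0, 1, 2, 1, 1]


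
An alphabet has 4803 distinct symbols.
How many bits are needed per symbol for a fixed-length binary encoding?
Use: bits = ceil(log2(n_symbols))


log2(4803) = 12.2297
Bracket: 2^12 = 4096 < 4803 <= 2^13 = 8192
So ceil(log2(4803)) = 13

bits = ceil(log2(4803)) = ceil(12.2297) = 13 bits


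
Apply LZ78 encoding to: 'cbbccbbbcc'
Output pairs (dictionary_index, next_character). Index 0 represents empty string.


LZ78 encoding steps:
Dictionary: {0: ''}
Step 1: w='' (idx 0), next='c' -> output (0, 'c'), add 'c' as idx 1
Step 2: w='' (idx 0), next='b' -> output (0, 'b'), add 'b' as idx 2
Step 3: w='b' (idx 2), next='c' -> output (2, 'c'), add 'bc' as idx 3
Step 4: w='c' (idx 1), next='b' -> output (1, 'b'), add 'cb' as idx 4
Step 5: w='b' (idx 2), next='b' -> output (2, 'b'), add 'bb' as idx 5
Step 6: w='c' (idx 1), next='c' -> output (1, 'c'), add 'cc' as idx 6


Encoded: [(0, 'c'), (0, 'b'), (2, 'c'), (1, 'b'), (2, 'b'), (1, 'c')]


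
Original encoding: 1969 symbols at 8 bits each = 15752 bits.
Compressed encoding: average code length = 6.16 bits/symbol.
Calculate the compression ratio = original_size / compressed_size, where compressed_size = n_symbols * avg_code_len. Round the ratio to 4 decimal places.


original_size = n_symbols * orig_bits = 1969 * 8 = 15752 bits
compressed_size = n_symbols * avg_code_len = 1969 * 6.16 = 12129.04 bits
ratio = original_size / compressed_size = 15752 / 12129.04 = 1.2987

Compression ratio = 1.2987


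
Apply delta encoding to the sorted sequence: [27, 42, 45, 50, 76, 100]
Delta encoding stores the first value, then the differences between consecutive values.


First value: 27
Deltas:
  42 - 27 = 15
  45 - 42 = 3
  50 - 45 = 5
  76 - 50 = 26
  100 - 76 = 24


Delta encoded: [27, 15, 3, 5, 26, 24]


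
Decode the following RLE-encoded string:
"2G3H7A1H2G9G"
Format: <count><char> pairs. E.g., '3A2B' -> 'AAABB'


Expanding each <count><char> pair:
  2G -> 'GG'
  3H -> 'HHH'
  7A -> 'AAAAAAA'
  1H -> 'H'
  2G -> 'GG'
  9G -> 'GGGGGGGGG'

Decoded = GGHHHAAAAAAAHGGGGGGGGGGG


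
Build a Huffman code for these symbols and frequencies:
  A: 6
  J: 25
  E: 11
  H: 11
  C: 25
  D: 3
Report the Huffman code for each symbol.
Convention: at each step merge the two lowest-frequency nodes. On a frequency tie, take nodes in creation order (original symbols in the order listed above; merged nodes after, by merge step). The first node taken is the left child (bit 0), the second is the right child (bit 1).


Huffman tree construction:
Step 1: Merge D(3) + A(6) = 9
Step 2: Merge (D+A)(9) + E(11) = 20
Step 3: Merge H(11) + ((D+A)+E)(20) = 31
Step 4: Merge J(25) + C(25) = 50
Step 5: Merge (H+((D+A)+E))(31) + (J+C)(50) = 81
Read each symbol's code off the tree from the root (left child = 0, right child = 1).

Codes:
  A: 0101 (length 4)
  J: 10 (length 2)
  E: 011 (length 3)
  H: 00 (length 2)
  C: 11 (length 2)
  D: 0100 (length 4)
Average code length: 191/81 = 2.3580 bits/symbol


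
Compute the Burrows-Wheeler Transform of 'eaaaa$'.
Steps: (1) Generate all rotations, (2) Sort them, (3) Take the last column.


Rotations (sorted):
  0: $eaaaa -> last char: a
  1: a$eaaa -> last char: a
  2: aa$eaa -> last char: a
  3: aaa$ea -> last char: a
  4: aaaa$e -> last char: e
  5: eaaaa$ -> last char: $


BWT = aaaae$


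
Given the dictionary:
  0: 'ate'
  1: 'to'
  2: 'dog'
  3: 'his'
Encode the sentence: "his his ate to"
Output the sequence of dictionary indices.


Look up each word in the dictionary:
  'his' -> 3
  'his' -> 3
  'ate' -> 0
  'to' -> 1

Encoded: [3, 3, 0, 1]


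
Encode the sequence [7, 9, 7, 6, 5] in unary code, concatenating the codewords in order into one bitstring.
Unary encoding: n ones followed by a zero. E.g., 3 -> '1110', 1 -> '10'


Encode each number as n ones followed by a terminating 0:
  7 -> 11111110 (8 bits)
  9 -> 1111111110 (10 bits)
  7 -> 11111110 (8 bits)
  6 -> 1111110 (7 bits)
  5 -> 111110 (6 bits)
Total length = 8 + 10 + 8 + 7 + 6 = 39 bits.

Unary([7, 9, 7, 6, 5]) = 111111101111111110111111101111110111110 (39 bits)


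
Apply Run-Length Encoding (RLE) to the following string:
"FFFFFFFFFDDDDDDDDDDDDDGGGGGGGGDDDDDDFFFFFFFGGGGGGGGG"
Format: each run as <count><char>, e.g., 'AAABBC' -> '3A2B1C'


Scanning runs left to right:
  i=0: run of 'F' x 9 -> '9F'
  i=9: run of 'D' x 13 -> '13D'
  i=22: run of 'G' x 8 -> '8G'
  i=30: run of 'D' x 6 -> '6D'
  i=36: run of 'F' x 7 -> '7F'
  i=43: run of 'G' x 9 -> '9G'

RLE = 9F13D8G6D7F9G


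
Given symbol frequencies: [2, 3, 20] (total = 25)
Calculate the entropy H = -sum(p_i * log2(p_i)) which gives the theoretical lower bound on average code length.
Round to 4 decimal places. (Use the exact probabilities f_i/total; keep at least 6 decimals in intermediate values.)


Per-symbol terms -p_i * log2(p_i) with p_i = f_i/25:
  p = 2/25 = 0.080000: log2(p) = -3.643856, -p*log2(p) = 0.291508
  p = 3/25 = 0.120000: log2(p) = -3.058894, -p*log2(p) = 0.367067
  p = 20/25 = 0.800000: log2(p) = -0.321928, -p*log2(p) = 0.257542
H = 0.291508 + 0.367067 + 0.257542 = 0.916117

H = 0.9161 bits/symbol


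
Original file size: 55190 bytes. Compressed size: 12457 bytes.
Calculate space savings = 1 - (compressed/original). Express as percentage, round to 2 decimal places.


ratio = compressed/original = 12457/55190 = 0.225711
savings = 1 - ratio = 1 - 0.225711 = 0.774289
as a percentage: 0.774289 * 100 = 77.43%

Space savings = 1 - 12457/55190 = 77.43%


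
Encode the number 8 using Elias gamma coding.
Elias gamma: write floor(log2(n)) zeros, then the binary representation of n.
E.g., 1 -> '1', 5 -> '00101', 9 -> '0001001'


num_bits = floor(log2(8)) + 1 = 4
leading_zeros = num_bits - 1 = 3
binary(8) = 1000

Elias gamma(8) = '000' + '1000' = 0001000 (7 bits)


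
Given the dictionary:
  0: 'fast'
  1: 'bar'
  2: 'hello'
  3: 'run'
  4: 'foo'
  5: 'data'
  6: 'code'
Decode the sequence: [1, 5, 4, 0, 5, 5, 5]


Look up each index in the dictionary:
  1 -> 'bar'
  5 -> 'data'
  4 -> 'foo'
  0 -> 'fast'
  5 -> 'data'
  5 -> 'data'
  5 -> 'data'

Decoded: "bar data foo fast data data data"


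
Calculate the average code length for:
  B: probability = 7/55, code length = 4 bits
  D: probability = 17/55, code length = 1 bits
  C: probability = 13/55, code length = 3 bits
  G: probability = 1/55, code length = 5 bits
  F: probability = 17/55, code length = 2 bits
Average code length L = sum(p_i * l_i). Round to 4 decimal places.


Weighted contributions p_i * l_i:
  B: (7/55) * 4 = 28/55
  D: (17/55) * 1 = 17/55
  C: (13/55) * 3 = 39/55
  G: (1/55) * 5 = 5/55
  F: (17/55) * 2 = 34/55
Sum = (28 + 17 + 39 + 5 + 34)/55 = 123/55

L = 123/55 = 2.2364 bits/symbol


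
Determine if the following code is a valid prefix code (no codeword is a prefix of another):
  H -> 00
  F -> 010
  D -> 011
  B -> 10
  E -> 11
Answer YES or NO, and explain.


Checking each pair (does one codeword prefix another?):
  H='00' vs F='010': no prefix
  H='00' vs D='011': no prefix
  H='00' vs B='10': no prefix
  H='00' vs E='11': no prefix
  F='010' vs H='00': no prefix
  F='010' vs D='011': no prefix
  F='010' vs B='10': no prefix
  F='010' vs E='11': no prefix
  D='011' vs H='00': no prefix
  D='011' vs F='010': no prefix
  D='011' vs B='10': no prefix
  D='011' vs E='11': no prefix
  B='10' vs H='00': no prefix
  B='10' vs F='010': no prefix
  B='10' vs D='011': no prefix
  B='10' vs E='11': no prefix
  E='11' vs H='00': no prefix
  E='11' vs F='010': no prefix
  E='11' vs D='011': no prefix
  E='11' vs B='10': no prefix
No violation found over all pairs.

YES -- this is a valid prefix code. No codeword is a prefix of any other codeword.


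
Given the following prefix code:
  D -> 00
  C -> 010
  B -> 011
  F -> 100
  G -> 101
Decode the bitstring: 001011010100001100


Decoding step by step:
Bits 00 -> D
Bits 101 -> G
Bits 101 -> G
Bits 010 -> C
Bits 00 -> D
Bits 011 -> B
Bits 00 -> D


Decoded message: DGGCDBD


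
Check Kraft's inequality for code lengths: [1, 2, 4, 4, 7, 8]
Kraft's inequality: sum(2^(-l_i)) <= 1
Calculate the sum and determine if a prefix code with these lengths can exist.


Sum = 2^(-1) + 2^(-2) + 2^(-4) + 2^(-4) + 2^(-7) + 2^(-8)
    = 0.5 + 0.25 + 0.0625 + 0.0625 + 0.0078125 + 0.00390625
    = 227/256 = 0.88671875
Since 0.88671875 <= 1, Kraft's inequality IS satisfied.
A prefix code with these lengths CAN exist.

Kraft sum = 0.88671875. Satisfied.


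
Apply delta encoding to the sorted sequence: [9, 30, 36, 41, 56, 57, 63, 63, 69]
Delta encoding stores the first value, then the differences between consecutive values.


First value: 9
Deltas:
  30 - 9 = 21
  36 - 30 = 6
  41 - 36 = 5
  56 - 41 = 15
  57 - 56 = 1
  63 - 57 = 6
  63 - 63 = 0
  69 - 63 = 6


Delta encoded: [9, 21, 6, 5, 15, 1, 6, 0, 6]


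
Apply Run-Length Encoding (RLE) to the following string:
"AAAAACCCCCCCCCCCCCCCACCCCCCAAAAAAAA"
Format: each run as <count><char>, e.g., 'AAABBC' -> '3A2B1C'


Scanning runs left to right:
  i=0: run of 'A' x 5 -> '5A'
  i=5: run of 'C' x 15 -> '15C'
  i=20: run of 'A' x 1 -> '1A'
  i=21: run of 'C' x 6 -> '6C'
  i=27: run of 'A' x 8 -> '8A'

RLE = 5A15C1A6C8A


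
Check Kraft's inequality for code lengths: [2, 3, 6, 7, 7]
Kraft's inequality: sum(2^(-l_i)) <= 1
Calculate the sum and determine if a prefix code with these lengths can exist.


Sum = 2^(-2) + 2^(-3) + 2^(-6) + 2^(-7) + 2^(-7)
    = 0.25 + 0.125 + 0.015625 + 0.0078125 + 0.0078125
    = 52/128 = 0.40625
Since 0.40625 <= 1, Kraft's inequality IS satisfied.
A prefix code with these lengths CAN exist.

Kraft sum = 0.40625. Satisfied.


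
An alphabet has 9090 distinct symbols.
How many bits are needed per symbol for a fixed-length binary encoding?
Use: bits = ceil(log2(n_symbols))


log2(9090) = 13.1501
Bracket: 2^13 = 8192 < 9090 <= 2^14 = 16384
So ceil(log2(9090)) = 14

bits = ceil(log2(9090)) = ceil(13.1501) = 14 bits


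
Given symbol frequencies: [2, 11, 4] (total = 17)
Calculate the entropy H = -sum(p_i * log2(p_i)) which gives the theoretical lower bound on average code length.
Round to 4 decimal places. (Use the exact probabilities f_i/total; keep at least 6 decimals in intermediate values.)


Per-symbol terms -p_i * log2(p_i) with p_i = f_i/17:
  p = 2/17 = 0.117647: log2(p) = -3.087463, -p*log2(p) = 0.363231
  p = 11/17 = 0.647059: log2(p) = -0.628031, -p*log2(p) = 0.406373
  p = 4/17 = 0.235294: log2(p) = -2.087463, -p*log2(p) = 0.491168
H = 0.363231 + 0.406373 + 0.491168 = 1.260772

H = 1.2608 bits/symbol


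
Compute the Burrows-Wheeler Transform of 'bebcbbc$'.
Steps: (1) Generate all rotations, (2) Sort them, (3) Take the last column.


Rotations (sorted):
  0: $bebcbbc -> last char: c
  1: bbc$bebc -> last char: c
  2: bc$bebcb -> last char: b
  3: bcbbc$be -> last char: e
  4: bebcbbc$ -> last char: $
  5: c$bebcbb -> last char: b
  6: cbbc$beb -> last char: b
  7: ebcbbc$b -> last char: b


BWT = ccbe$bbb


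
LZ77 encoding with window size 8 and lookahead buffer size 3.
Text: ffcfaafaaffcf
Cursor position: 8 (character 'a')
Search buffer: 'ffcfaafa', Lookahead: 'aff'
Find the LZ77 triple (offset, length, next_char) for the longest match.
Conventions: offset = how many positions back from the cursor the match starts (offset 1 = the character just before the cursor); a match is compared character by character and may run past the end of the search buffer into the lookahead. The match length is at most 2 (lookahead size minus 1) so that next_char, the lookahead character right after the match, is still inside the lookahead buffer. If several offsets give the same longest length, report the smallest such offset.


Try each offset into the search buffer:
  offset=1 (pos 7, char 'a'): match length 1
  offset=2 (pos 6, char 'f'): match length 0
  offset=3 (pos 5, char 'a'): match length 2
  offset=4 (pos 4, char 'a'): match length 1
  offset=5 (pos 3, char 'f'): match length 0
  offset=6 (pos 2, char 'c'): match length 0
  offset=7 (pos 1, char 'f'): match length 0
  offset=8 (pos 0, char 'f'): match length 0
Longest match has length 2 at offset 3.
next_char = character at position 8 + 2 = 10 -> 'f'

Best match: offset=3, length=2 (matching 'af' starting at position 5)
LZ77 triple: (3, 2, 'f')


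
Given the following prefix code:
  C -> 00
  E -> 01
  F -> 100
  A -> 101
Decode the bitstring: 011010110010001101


Decoding step by step:
Bits 01 -> E
Bits 101 -> A
Bits 01 -> E
Bits 100 -> F
Bits 100 -> F
Bits 01 -> E
Bits 101 -> A


Decoded message: EAEFFEA


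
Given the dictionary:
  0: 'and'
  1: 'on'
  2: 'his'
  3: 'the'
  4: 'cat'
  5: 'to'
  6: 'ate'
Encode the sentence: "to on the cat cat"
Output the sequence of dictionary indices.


Look up each word in the dictionary:
  'to' -> 5
  'on' -> 1
  'the' -> 3
  'cat' -> 4
  'cat' -> 4

Encoded: [5, 1, 3, 4, 4]


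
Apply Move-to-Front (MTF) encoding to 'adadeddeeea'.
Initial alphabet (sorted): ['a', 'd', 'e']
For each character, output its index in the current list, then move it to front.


MTF encoding:
'a': index 0 in ['a', 'd', 'e'] -> ['a', 'd', 'e']
'd': index 1 in ['a', 'd', 'e'] -> ['d', 'a', 'e']
'a': index 1 in ['d', 'a', 'e'] -> ['a', 'd', 'e']
'd': index 1 in ['a', 'd', 'e'] -> ['d', 'a', 'e']
'e': index 2 in ['d', 'a', 'e'] -> ['e', 'd', 'a']
'd': index 1 in ['e', 'd', 'a'] -> ['d', 'e', 'a']
'd': index 0 in ['d', 'e', 'a'] -> ['d', 'e', 'a']
'e': index 1 in ['d', 'e', 'a'] -> ['e', 'd', 'a']
'e': index 0 in ['e', 'd', 'a'] -> ['e', 'd', 'a']
'e': index 0 in ['e', 'd', 'a'] -> ['e', 'd', 'a']
'a': index 2 in ['e', 'd', 'a'] -> ['a', 'e', 'd']


Output: [0, 1, 1, 1, 2, 1, 0, 1, 0, 0, 2]


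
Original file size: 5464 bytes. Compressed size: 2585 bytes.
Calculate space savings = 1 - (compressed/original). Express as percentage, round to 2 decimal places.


ratio = compressed/original = 2585/5464 = 0.473097
savings = 1 - ratio = 1 - 0.473097 = 0.526903
as a percentage: 0.526903 * 100 = 52.69%

Space savings = 1 - 2585/5464 = 52.69%


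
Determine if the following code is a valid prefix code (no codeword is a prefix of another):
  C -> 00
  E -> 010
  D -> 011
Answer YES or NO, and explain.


Checking each pair (does one codeword prefix another?):
  C='00' vs E='010': no prefix
  C='00' vs D='011': no prefix
  E='010' vs C='00': no prefix
  E='010' vs D='011': no prefix
  D='011' vs C='00': no prefix
  D='011' vs E='010': no prefix
No violation found over all pairs.

YES -- this is a valid prefix code. No codeword is a prefix of any other codeword.


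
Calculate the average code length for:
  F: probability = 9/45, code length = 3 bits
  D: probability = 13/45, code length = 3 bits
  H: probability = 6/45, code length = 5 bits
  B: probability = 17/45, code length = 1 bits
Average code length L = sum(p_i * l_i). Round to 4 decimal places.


Weighted contributions p_i * l_i:
  F: (9/45) * 3 = 27/45
  D: (13/45) * 3 = 39/45
  H: (6/45) * 5 = 30/45
  B: (17/45) * 1 = 17/45
Sum = (27 + 39 + 30 + 17)/45 = 113/45

L = 113/45 = 2.5111 bits/symbol


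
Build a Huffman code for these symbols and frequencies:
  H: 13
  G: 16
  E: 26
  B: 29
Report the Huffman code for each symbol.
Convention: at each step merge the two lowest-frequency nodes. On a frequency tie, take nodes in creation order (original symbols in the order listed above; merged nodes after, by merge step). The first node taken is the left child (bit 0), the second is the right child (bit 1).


Huffman tree construction:
Step 1: Merge H(13) + G(16) = 29
Step 2: Merge E(26) + B(29) = 55
Step 3: Merge (H+G)(29) + (E+B)(55) = 84
Read each symbol's code off the tree from the root (left child = 0, right child = 1).

Codes:
  H: 00 (length 2)
  G: 01 (length 2)
  E: 10 (length 2)
  B: 11 (length 2)
Average code length: 168/84 = 2.0000 bits/symbol


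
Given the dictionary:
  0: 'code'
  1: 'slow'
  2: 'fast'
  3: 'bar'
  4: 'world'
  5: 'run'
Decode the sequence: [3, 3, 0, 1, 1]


Look up each index in the dictionary:
  3 -> 'bar'
  3 -> 'bar'
  0 -> 'code'
  1 -> 'slow'
  1 -> 'slow'

Decoded: "bar bar code slow slow"


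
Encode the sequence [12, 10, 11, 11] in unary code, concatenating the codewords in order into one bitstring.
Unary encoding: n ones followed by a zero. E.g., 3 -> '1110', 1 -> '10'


Encode each number as n ones followed by a terminating 0:
  12 -> 1111111111110 (13 bits)
  10 -> 11111111110 (11 bits)
  11 -> 111111111110 (12 bits)
  11 -> 111111111110 (12 bits)
Total length = 13 + 11 + 12 + 12 = 48 bits.

Unary([12, 10, 11, 11]) = 111111111111011111111110111111111110111111111110 (48 bits)


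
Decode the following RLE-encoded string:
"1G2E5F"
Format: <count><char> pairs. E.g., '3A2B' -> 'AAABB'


Expanding each <count><char> pair:
  1G -> 'G'
  2E -> 'EE'
  5F -> 'FFFFF'

Decoded = GEEFFFFF


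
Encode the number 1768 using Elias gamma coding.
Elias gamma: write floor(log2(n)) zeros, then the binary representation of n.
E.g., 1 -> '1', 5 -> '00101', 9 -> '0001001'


num_bits = floor(log2(1768)) + 1 = 11
leading_zeros = num_bits - 1 = 10
binary(1768) = 11011101000

Elias gamma(1768) = '0000000000' + '11011101000' = 000000000011011101000 (21 bits)


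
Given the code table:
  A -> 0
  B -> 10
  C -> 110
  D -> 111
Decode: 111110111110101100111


Decoding:
111 -> D
110 -> C
111 -> D
110 -> C
10 -> B
110 -> C
0 -> A
111 -> D


Result: DCDCBCAD


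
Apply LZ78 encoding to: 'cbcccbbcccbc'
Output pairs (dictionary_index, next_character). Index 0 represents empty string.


LZ78 encoding steps:
Dictionary: {0: ''}
Step 1: w='' (idx 0), next='c' -> output (0, 'c'), add 'c' as idx 1
Step 2: w='' (idx 0), next='b' -> output (0, 'b'), add 'b' as idx 2
Step 3: w='c' (idx 1), next='c' -> output (1, 'c'), add 'cc' as idx 3
Step 4: w='c' (idx 1), next='b' -> output (1, 'b'), add 'cb' as idx 4
Step 5: w='b' (idx 2), next='c' -> output (2, 'c'), add 'bc' as idx 5
Step 6: w='cc' (idx 3), next='b' -> output (3, 'b'), add 'ccb' as idx 6
Step 7: w='c' (idx 1), end of input -> output (1, '')


Encoded: [(0, 'c'), (0, 'b'), (1, 'c'), (1, 'b'), (2, 'c'), (3, 'b'), (1, '')]


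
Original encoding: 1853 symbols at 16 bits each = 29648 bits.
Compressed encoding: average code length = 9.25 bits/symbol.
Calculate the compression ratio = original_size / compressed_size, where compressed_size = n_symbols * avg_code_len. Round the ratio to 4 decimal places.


original_size = n_symbols * orig_bits = 1853 * 16 = 29648 bits
compressed_size = n_symbols * avg_code_len = 1853 * 9.25 = 17140.25 bits
ratio = original_size / compressed_size = 29648 / 17140.25 = 1.7297

Compression ratio = 1.7297


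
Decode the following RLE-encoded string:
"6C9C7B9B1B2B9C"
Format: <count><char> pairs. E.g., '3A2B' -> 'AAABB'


Expanding each <count><char> pair:
  6C -> 'CCCCCC'
  9C -> 'CCCCCCCCC'
  7B -> 'BBBBBBB'
  9B -> 'BBBBBBBBB'
  1B -> 'B'
  2B -> 'BB'
  9C -> 'CCCCCCCCC'

Decoded = CCCCCCCCCCCCCCCBBBBBBBBBBBBBBBBBBBCCCCCCCCC


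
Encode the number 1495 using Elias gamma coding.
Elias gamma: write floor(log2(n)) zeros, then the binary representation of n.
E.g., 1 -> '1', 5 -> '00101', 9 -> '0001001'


num_bits = floor(log2(1495)) + 1 = 11
leading_zeros = num_bits - 1 = 10
binary(1495) = 10111010111

Elias gamma(1495) = '0000000000' + '10111010111' = 000000000010111010111 (21 bits)


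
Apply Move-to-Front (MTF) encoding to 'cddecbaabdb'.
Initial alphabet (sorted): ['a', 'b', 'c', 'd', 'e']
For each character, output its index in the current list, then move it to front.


MTF encoding:
'c': index 2 in ['a', 'b', 'c', 'd', 'e'] -> ['c', 'a', 'b', 'd', 'e']
'd': index 3 in ['c', 'a', 'b', 'd', 'e'] -> ['d', 'c', 'a', 'b', 'e']
'd': index 0 in ['d', 'c', 'a', 'b', 'e'] -> ['d', 'c', 'a', 'b', 'e']
'e': index 4 in ['d', 'c', 'a', 'b', 'e'] -> ['e', 'd', 'c', 'a', 'b']
'c': index 2 in ['e', 'd', 'c', 'a', 'b'] -> ['c', 'e', 'd', 'a', 'b']
'b': index 4 in ['c', 'e', 'd', 'a', 'b'] -> ['b', 'c', 'e', 'd', 'a']
'a': index 4 in ['b', 'c', 'e', 'd', 'a'] -> ['a', 'b', 'c', 'e', 'd']
'a': index 0 in ['a', 'b', 'c', 'e', 'd'] -> ['a', 'b', 'c', 'e', 'd']
'b': index 1 in ['a', 'b', 'c', 'e', 'd'] -> ['b', 'a', 'c', 'e', 'd']
'd': index 4 in ['b', 'a', 'c', 'e', 'd'] -> ['d', 'b', 'a', 'c', 'e']
'b': index 1 in ['d', 'b', 'a', 'c', 'e'] -> ['b', 'd', 'a', 'c', 'e']


Output: [2, 3, 0, 4, 2, 4, 4, 0, 1, 4, 1]


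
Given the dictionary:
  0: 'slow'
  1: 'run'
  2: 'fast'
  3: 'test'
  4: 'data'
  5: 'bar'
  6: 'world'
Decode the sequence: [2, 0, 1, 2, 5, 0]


Look up each index in the dictionary:
  2 -> 'fast'
  0 -> 'slow'
  1 -> 'run'
  2 -> 'fast'
  5 -> 'bar'
  0 -> 'slow'

Decoded: "fast slow run fast bar slow"


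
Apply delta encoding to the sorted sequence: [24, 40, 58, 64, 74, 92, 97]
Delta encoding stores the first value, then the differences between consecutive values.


First value: 24
Deltas:
  40 - 24 = 16
  58 - 40 = 18
  64 - 58 = 6
  74 - 64 = 10
  92 - 74 = 18
  97 - 92 = 5


Delta encoded: [24, 16, 18, 6, 10, 18, 5]


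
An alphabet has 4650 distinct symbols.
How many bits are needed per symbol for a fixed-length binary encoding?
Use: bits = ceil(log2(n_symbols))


log2(4650) = 12.183
Bracket: 2^12 = 4096 < 4650 <= 2^13 = 8192
So ceil(log2(4650)) = 13

bits = ceil(log2(4650)) = ceil(12.183) = 13 bits


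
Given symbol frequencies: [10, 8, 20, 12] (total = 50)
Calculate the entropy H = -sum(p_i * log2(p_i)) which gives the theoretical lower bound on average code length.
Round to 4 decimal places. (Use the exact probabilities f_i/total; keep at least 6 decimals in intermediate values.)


Per-symbol terms -p_i * log2(p_i) with p_i = f_i/50:
  p = 10/50 = 0.200000: log2(p) = -2.321928, -p*log2(p) = 0.464386
  p = 8/50 = 0.160000: log2(p) = -2.643856, -p*log2(p) = 0.423017
  p = 20/50 = 0.400000: log2(p) = -1.321928, -p*log2(p) = 0.528771
  p = 12/50 = 0.240000: log2(p) = -2.058894, -p*log2(p) = 0.494134
H = 0.464386 + 0.423017 + 0.528771 + 0.494134 = 1.910308

H = 1.9103 bits/symbol


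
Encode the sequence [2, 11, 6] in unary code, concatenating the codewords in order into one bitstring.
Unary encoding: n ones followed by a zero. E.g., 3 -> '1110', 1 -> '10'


Encode each number as n ones followed by a terminating 0:
  2 -> 110 (3 bits)
  11 -> 111111111110 (12 bits)
  6 -> 1111110 (7 bits)
Total length = 3 + 12 + 7 = 22 bits.

Unary([2, 11, 6]) = 1101111111111101111110 (22 bits)


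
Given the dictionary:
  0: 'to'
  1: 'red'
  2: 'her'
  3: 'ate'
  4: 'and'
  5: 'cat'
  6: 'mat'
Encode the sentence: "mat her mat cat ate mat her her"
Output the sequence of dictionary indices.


Look up each word in the dictionary:
  'mat' -> 6
  'her' -> 2
  'mat' -> 6
  'cat' -> 5
  'ate' -> 3
  'mat' -> 6
  'her' -> 2
  'her' -> 2

Encoded: [6, 2, 6, 5, 3, 6, 2, 2]


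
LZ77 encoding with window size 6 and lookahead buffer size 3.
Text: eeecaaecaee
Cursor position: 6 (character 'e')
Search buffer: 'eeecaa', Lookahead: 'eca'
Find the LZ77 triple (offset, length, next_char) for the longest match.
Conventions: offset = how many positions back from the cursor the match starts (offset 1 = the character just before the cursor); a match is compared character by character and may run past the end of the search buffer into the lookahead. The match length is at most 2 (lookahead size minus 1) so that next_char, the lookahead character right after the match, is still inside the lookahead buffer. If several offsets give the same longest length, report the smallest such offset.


Try each offset into the search buffer:
  offset=1 (pos 5, char 'a'): match length 0
  offset=2 (pos 4, char 'a'): match length 0
  offset=3 (pos 3, char 'c'): match length 0
  offset=4 (pos 2, char 'e'): match length 2
  offset=5 (pos 1, char 'e'): match length 1
  offset=6 (pos 0, char 'e'): match length 1
Longest match has length 2 at offset 4.
next_char = character at position 6 + 2 = 8 -> 'a'

Best match: offset=4, length=2 (matching 'ec' starting at position 2)
LZ77 triple: (4, 2, 'a')


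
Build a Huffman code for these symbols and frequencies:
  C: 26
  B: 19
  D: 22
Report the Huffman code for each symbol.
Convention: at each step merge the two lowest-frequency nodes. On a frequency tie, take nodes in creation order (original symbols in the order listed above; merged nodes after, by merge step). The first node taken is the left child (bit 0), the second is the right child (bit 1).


Huffman tree construction:
Step 1: Merge B(19) + D(22) = 41
Step 2: Merge C(26) + (B+D)(41) = 67
Read each symbol's code off the tree from the root (left child = 0, right child = 1).

Codes:
  C: 0 (length 1)
  B: 10 (length 2)
  D: 11 (length 2)
Average code length: 108/67 = 1.6119 bits/symbol


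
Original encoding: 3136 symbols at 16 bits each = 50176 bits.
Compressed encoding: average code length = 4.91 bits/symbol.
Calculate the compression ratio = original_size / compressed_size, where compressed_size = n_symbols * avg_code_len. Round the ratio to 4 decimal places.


original_size = n_symbols * orig_bits = 3136 * 16 = 50176 bits
compressed_size = n_symbols * avg_code_len = 3136 * 4.91 = 15397.76 bits
ratio = original_size / compressed_size = 50176 / 15397.76 = 3.2587

Compression ratio = 3.2587


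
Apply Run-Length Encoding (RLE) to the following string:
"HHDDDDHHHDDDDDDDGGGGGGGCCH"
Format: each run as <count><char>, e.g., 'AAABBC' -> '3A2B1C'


Scanning runs left to right:
  i=0: run of 'H' x 2 -> '2H'
  i=2: run of 'D' x 4 -> '4D'
  i=6: run of 'H' x 3 -> '3H'
  i=9: run of 'D' x 7 -> '7D'
  i=16: run of 'G' x 7 -> '7G'
  i=23: run of 'C' x 2 -> '2C'
  i=25: run of 'H' x 1 -> '1H'

RLE = 2H4D3H7D7G2C1H


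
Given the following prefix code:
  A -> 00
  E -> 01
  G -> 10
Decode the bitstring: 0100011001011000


Decoding step by step:
Bits 01 -> E
Bits 00 -> A
Bits 01 -> E
Bits 10 -> G
Bits 01 -> E
Bits 01 -> E
Bits 10 -> G
Bits 00 -> A


Decoded message: EAEGEEGA


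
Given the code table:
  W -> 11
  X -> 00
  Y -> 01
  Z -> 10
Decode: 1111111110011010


Decoding:
11 -> W
11 -> W
11 -> W
11 -> W
10 -> Z
01 -> Y
10 -> Z
10 -> Z


Result: WWWWZYZZ


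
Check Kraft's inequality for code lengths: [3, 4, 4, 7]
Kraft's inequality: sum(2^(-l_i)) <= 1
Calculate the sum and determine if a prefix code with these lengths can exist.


Sum = 2^(-3) + 2^(-4) + 2^(-4) + 2^(-7)
    = 0.125 + 0.0625 + 0.0625 + 0.0078125
    = 33/128 = 0.2578125
Since 0.2578125 <= 1, Kraft's inequality IS satisfied.
A prefix code with these lengths CAN exist.

Kraft sum = 0.2578125. Satisfied.


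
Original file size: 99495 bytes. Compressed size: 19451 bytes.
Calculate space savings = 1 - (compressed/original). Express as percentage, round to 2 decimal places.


ratio = compressed/original = 19451/99495 = 0.195497
savings = 1 - ratio = 1 - 0.195497 = 0.804503
as a percentage: 0.804503 * 100 = 80.45%

Space savings = 1 - 19451/99495 = 80.45%


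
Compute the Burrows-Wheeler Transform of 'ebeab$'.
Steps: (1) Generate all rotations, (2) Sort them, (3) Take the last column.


Rotations (sorted):
  0: $ebeab -> last char: b
  1: ab$ebe -> last char: e
  2: b$ebea -> last char: a
  3: beab$e -> last char: e
  4: eab$eb -> last char: b
  5: ebeab$ -> last char: $


BWT = beaeb$


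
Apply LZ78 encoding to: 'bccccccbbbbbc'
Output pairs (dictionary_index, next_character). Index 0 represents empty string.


LZ78 encoding steps:
Dictionary: {0: ''}
Step 1: w='' (idx 0), next='b' -> output (0, 'b'), add 'b' as idx 1
Step 2: w='' (idx 0), next='c' -> output (0, 'c'), add 'c' as idx 2
Step 3: w='c' (idx 2), next='c' -> output (2, 'c'), add 'cc' as idx 3
Step 4: w='cc' (idx 3), next='c' -> output (3, 'c'), add 'ccc' as idx 4
Step 5: w='b' (idx 1), next='b' -> output (1, 'b'), add 'bb' as idx 5
Step 6: w='bb' (idx 5), next='b' -> output (5, 'b'), add 'bbb' as idx 6
Step 7: w='c' (idx 2), end of input -> output (2, '')


Encoded: [(0, 'b'), (0, 'c'), (2, 'c'), (3, 'c'), (1, 'b'), (5, 'b'), (2, '')]


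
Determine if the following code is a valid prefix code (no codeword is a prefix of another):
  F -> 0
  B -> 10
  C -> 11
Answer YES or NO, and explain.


Checking each pair (does one codeword prefix another?):
  F='0' vs B='10': no prefix
  F='0' vs C='11': no prefix
  B='10' vs F='0': no prefix
  B='10' vs C='11': no prefix
  C='11' vs F='0': no prefix
  C='11' vs B='10': no prefix
No violation found over all pairs.

YES -- this is a valid prefix code. No codeword is a prefix of any other codeword.


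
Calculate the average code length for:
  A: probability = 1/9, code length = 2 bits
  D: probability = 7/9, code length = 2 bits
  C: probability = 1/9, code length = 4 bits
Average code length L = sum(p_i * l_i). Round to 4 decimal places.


Weighted contributions p_i * l_i:
  A: (1/9) * 2 = 2/9
  D: (7/9) * 2 = 14/9
  C: (1/9) * 4 = 4/9
Sum = (2 + 14 + 4)/9 = 20/9

L = 20/9 = 2.2222 bits/symbol


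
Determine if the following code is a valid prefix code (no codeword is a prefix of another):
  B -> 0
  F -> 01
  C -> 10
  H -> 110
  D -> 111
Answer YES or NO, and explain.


Checking each pair (does one codeword prefix another?):
  B='0' vs F='01': prefix -- VIOLATION

NO -- this is NOT a valid prefix code. B (0) is a prefix of F (01).


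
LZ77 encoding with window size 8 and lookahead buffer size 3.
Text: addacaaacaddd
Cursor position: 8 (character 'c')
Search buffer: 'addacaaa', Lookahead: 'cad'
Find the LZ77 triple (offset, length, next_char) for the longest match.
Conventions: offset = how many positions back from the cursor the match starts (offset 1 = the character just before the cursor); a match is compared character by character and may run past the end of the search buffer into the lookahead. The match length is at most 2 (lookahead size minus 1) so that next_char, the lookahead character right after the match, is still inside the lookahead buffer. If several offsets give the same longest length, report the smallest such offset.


Try each offset into the search buffer:
  offset=1 (pos 7, char 'a'): match length 0
  offset=2 (pos 6, char 'a'): match length 0
  offset=3 (pos 5, char 'a'): match length 0
  offset=4 (pos 4, char 'c'): match length 2
  offset=5 (pos 3, char 'a'): match length 0
  offset=6 (pos 2, char 'd'): match length 0
  offset=7 (pos 1, char 'd'): match length 0
  offset=8 (pos 0, char 'a'): match length 0
Longest match has length 2 at offset 4.
next_char = character at position 8 + 2 = 10 -> 'd'

Best match: offset=4, length=2 (matching 'ca' starting at position 4)
LZ77 triple: (4, 2, 'd')


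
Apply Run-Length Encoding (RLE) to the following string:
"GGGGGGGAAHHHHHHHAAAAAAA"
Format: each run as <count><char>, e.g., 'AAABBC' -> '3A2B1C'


Scanning runs left to right:
  i=0: run of 'G' x 7 -> '7G'
  i=7: run of 'A' x 2 -> '2A'
  i=9: run of 'H' x 7 -> '7H'
  i=16: run of 'A' x 7 -> '7A'

RLE = 7G2A7H7A


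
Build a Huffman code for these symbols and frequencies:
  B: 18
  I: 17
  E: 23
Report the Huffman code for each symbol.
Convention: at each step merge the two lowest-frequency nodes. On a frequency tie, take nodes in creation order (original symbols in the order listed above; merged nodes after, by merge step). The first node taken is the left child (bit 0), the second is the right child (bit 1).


Huffman tree construction:
Step 1: Merge I(17) + B(18) = 35
Step 2: Merge E(23) + (I+B)(35) = 58
Read each symbol's code off the tree from the root (left child = 0, right child = 1).

Codes:
  B: 11 (length 2)
  I: 10 (length 2)
  E: 0 (length 1)
Average code length: 93/58 = 1.6034 bits/symbol


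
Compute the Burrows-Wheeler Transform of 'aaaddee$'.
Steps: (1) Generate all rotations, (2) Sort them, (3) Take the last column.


Rotations (sorted):
  0: $aaaddee -> last char: e
  1: aaaddee$ -> last char: $
  2: aaddee$a -> last char: a
  3: addee$aa -> last char: a
  4: ddee$aaa -> last char: a
  5: dee$aaad -> last char: d
  6: e$aaadde -> last char: e
  7: ee$aaadd -> last char: d


BWT = e$aaaded


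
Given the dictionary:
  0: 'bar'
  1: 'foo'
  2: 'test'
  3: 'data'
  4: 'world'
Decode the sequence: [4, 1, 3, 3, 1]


Look up each index in the dictionary:
  4 -> 'world'
  1 -> 'foo'
  3 -> 'data'
  3 -> 'data'
  1 -> 'foo'

Decoded: "world foo data data foo"


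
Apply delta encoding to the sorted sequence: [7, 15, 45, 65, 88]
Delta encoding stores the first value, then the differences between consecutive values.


First value: 7
Deltas:
  15 - 7 = 8
  45 - 15 = 30
  65 - 45 = 20
  88 - 65 = 23


Delta encoded: [7, 8, 30, 20, 23]


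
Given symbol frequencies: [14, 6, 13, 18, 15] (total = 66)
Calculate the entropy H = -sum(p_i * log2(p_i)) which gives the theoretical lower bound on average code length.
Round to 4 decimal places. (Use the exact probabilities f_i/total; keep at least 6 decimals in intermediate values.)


Per-symbol terms -p_i * log2(p_i) with p_i = f_i/66:
  p = 14/66 = 0.212121: log2(p) = -2.237039, -p*log2(p) = 0.474523
  p = 6/66 = 0.090909: log2(p) = -3.459432, -p*log2(p) = 0.314494
  p = 13/66 = 0.196970: log2(p) = -2.343954, -p*log2(p) = 0.461688
  p = 18/66 = 0.272727: log2(p) = -1.874469, -p*log2(p) = 0.511219
  p = 15/66 = 0.227273: log2(p) = -2.137504, -p*log2(p) = 0.485796
H = 0.474523 + 0.314494 + 0.461688 + 0.511219 + 0.485796 = 2.247720

H = 2.2477 bits/symbol
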